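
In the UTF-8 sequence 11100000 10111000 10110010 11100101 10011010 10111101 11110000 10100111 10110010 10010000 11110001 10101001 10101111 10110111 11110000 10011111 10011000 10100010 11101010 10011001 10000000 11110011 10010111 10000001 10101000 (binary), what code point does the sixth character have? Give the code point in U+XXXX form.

Offset 0: leading byte 0xE0 = 11100000 → 3-byte char #1 = E0 B8 B2.
Offset 3: leading byte 0xE5 = 11100101 → 3-byte char #2 = E5 9A BD.
Offset 6: leading byte 0xF0 = 11110000 → 4-byte char #3 = F0 A7 B2 90.
Offset 10: leading byte 0xF1 = 11110001 → 4-byte char #4 = F1 A9 AF B7.
Offset 14: leading byte 0xF0 = 11110000 → 4-byte char #5 = F0 9F 98 A2.
Offset 18: leading byte 0xEA = 11101010 → 3-byte char #6 = EA 99 80.
Leading byte 0xEA = 11101010 matches 1110xxxx → 3-byte sequence.
Byte 1: 0xEA = 11101010, payload 1010 (4 bits).
Byte 2: 0x99 = 10011001 (10xxxxxx ✓), payload 011001.
Byte 3: 0x80 = 10000000 (10xxxxxx ✓), payload 000000.
Concatenate: 1010011001000000 = 0xA640 (16 bits → U+A640).

U+A640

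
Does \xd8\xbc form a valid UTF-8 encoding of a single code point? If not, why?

Leading byte 0xD8 = 11011000 → 2-byte form.
Continuation bytes 0xBC=10111100 all match 10xxxxxx.
Decoded value 0x63C is ≥ 0x80 (shortest form) and not a surrogate.

valid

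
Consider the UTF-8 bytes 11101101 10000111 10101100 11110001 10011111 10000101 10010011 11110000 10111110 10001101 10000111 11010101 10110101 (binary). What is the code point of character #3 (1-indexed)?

Offset 0: leading byte 0xED = 11101101 → 3-byte char #1 = ED 87 AC.
Offset 3: leading byte 0xF1 = 11110001 → 4-byte char #2 = F1 9F 85 93.
Offset 7: leading byte 0xF0 = 11110000 → 4-byte char #3 = F0 BE 8D 87.
Leading byte 0xF0 = 11110000 matches 11110xxx → 4-byte sequence.
Byte 1: 0xF0 = 11110000, payload 000 (3 bits).
Byte 2: 0xBE = 10111110 (10xxxxxx ✓), payload 111110.
Byte 3: 0x8D = 10001101 (10xxxxxx ✓), payload 001101.
Byte 4: 0x87 = 10000111 (10xxxxxx ✓), payload 000111.
Concatenate: 000111110001101000111 = 0x3E347 (21 bits → U+3E347).

U+3E347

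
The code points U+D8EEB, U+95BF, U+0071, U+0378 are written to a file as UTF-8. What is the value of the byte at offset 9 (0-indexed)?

U+D8EEB → 4-byte form F3 98 BB AB at offsets 0–3.
U+95BF → 3-byte form E9 96 BF at offsets 4–6.
U+0071 → 1-byte form 71 at offsets 7–7.
U+0378 → 2-byte form CD B8 at offsets 8–9.
Offset 9 falls in char 4's range; it's byte 2 of CD B8 = 0xB8.

0xB8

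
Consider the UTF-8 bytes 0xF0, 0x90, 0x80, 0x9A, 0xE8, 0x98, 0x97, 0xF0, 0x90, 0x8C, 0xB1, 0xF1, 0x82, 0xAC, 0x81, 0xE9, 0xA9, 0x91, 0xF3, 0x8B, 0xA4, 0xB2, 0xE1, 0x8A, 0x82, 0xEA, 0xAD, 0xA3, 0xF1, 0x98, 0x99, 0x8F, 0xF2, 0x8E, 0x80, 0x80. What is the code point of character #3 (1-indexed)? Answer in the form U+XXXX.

Offset 0: leading byte 0xF0 = 11110000 → 4-byte char #1 = F0 90 80 9A.
Offset 4: leading byte 0xE8 = 11101000 → 3-byte char #2 = E8 98 97.
Offset 7: leading byte 0xF0 = 11110000 → 4-byte char #3 = F0 90 8C B1.
Leading byte 0xF0 = 11110000 matches 11110xxx → 4-byte sequence.
Byte 1: 0xF0 = 11110000, payload 000 (3 bits).
Byte 2: 0x90 = 10010000 (10xxxxxx ✓), payload 010000.
Byte 3: 0x8C = 10001100 (10xxxxxx ✓), payload 001100.
Byte 4: 0xB1 = 10110001 (10xxxxxx ✓), payload 110001.
Concatenate: 000010000001100110001 = 0x10331 (21 bits → U+10331).

U+10331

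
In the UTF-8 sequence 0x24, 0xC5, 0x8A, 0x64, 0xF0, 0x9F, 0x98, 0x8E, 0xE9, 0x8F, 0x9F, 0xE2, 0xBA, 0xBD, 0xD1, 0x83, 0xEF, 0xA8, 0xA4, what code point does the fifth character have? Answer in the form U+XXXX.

U+93DF

Offset 0: leading byte 0x24 = 00100100 → 1-byte char #1 = 24.
Offset 1: leading byte 0xC5 = 11000101 → 2-byte char #2 = C5 8A.
Offset 3: leading byte 0x64 = 01100100 → 1-byte char #3 = 64.
Offset 4: leading byte 0xF0 = 11110000 → 4-byte char #4 = F0 9F 98 8E.
Offset 8: leading byte 0xE9 = 11101001 → 3-byte char #5 = E9 8F 9F.
Leading byte 0xE9 = 11101001 matches 1110xxxx → 3-byte sequence.
Byte 1: 0xE9 = 11101001, payload 1001 (4 bits).
Byte 2: 0x8F = 10001111 (10xxxxxx ✓), payload 001111.
Byte 3: 0x9F = 10011111 (10xxxxxx ✓), payload 011111.
Concatenate: 1001001111011111 = 0x93DF (16 bits → U+93DF).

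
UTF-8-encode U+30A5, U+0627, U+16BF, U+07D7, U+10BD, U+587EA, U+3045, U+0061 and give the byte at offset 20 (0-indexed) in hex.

U+30A5 → 3-byte form E3 82 A5 at offsets 0–2.
U+0627 → 2-byte form D8 A7 at offsets 3–4.
U+16BF → 3-byte form E1 9A BF at offsets 5–7.
U+07D7 → 2-byte form DF 97 at offsets 8–9.
U+10BD → 3-byte form E1 82 BD at offsets 10–12.
U+587EA → 4-byte form F1 98 9F AA at offsets 13–16.
U+3045 → 3-byte form E3 81 85 at offsets 17–19.
U+0061 → 1-byte form 61 at offsets 20–20.
Offset 20 falls in char 8's range; it's byte 1 of 61 = 0x61.

0x61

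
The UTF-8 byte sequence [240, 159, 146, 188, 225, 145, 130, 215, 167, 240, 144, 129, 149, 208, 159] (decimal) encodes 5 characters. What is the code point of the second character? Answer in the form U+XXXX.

Offset 0: leading byte 0xF0 = 11110000 → 4-byte char #1 = F0 9F 92 BC.
Offset 4: leading byte 0xE1 = 11100001 → 3-byte char #2 = E1 91 82.
Leading byte 0xE1 = 11100001 matches 1110xxxx → 3-byte sequence.
Byte 1: 0xE1 = 11100001, payload 0001 (4 bits).
Byte 2: 0x91 = 10010001 (10xxxxxx ✓), payload 010001.
Byte 3: 0x82 = 10000010 (10xxxxxx ✓), payload 000010.
Concatenate: 0001010001000010 = 0x1442 (16 bits → U+1442).

U+1442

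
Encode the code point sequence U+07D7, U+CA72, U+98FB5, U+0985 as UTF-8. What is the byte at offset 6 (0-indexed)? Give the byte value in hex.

U+07D7 → 2-byte form DF 97 at offsets 0–1.
U+CA72 → 3-byte form EC A9 B2 at offsets 2–4.
U+98FB5 → 4-byte form F2 98 BE B5 at offsets 5–8.
Offset 6 falls in char 3's range; it's byte 2 of F2 98 BE B5 = 0x98.

0x98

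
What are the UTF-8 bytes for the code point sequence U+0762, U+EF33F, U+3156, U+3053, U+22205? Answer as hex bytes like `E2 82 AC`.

DD A2 F3 AF 8C BF E3 85 96 E3 81 93 F0 A2 88 85

U+0762: 2-byte form → DD A2.
U+EF33F: 4-byte form → F3 AF 8C BF.
U+3156: 3-byte form → E3 85 96.
U+3053: 3-byte form → E3 81 93.
U+22205: 4-byte form → F0 A2 88 85.
Concatenated (16 bytes): DD A2 F3 AF 8C BF E3 85 96 E3 81 93 F0 A2 88 85.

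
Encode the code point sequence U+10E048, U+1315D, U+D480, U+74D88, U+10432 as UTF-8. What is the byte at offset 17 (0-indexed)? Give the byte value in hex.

U+10E048 → 4-byte form F4 8E 81 88 at offsets 0–3.
U+1315D → 4-byte form F0 93 85 9D at offsets 4–7.
U+D480 → 3-byte form ED 92 80 at offsets 8–10.
U+74D88 → 4-byte form F1 B4 B6 88 at offsets 11–14.
U+10432 → 4-byte form F0 90 90 B2 at offsets 15–18.
Offset 17 falls in char 5's range; it's byte 3 of F0 90 90 B2 = 0x90.

0x90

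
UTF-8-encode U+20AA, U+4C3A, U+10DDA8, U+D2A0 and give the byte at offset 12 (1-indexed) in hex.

0x8A

1-indexed offset 12 is 0-indexed offset 11.
U+20AA → 3-byte form E2 82 AA at offsets 0–2.
U+4C3A → 3-byte form E4 B0 BA at offsets 3–5.
U+10DDA8 → 4-byte form F4 8D B6 A8 at offsets 6–9.
U+D2A0 → 3-byte form ED 8A A0 at offsets 10–12.
Offset 11 falls in char 4's range; it's byte 2 of ED 8A A0 = 0x8A.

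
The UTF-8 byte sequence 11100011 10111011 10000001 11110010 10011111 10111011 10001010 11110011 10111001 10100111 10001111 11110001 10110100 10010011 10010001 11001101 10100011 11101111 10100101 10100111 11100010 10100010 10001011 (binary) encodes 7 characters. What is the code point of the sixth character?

Offset 0: leading byte 0xE3 = 11100011 → 3-byte char #1 = E3 BB 81.
Offset 3: leading byte 0xF2 = 11110010 → 4-byte char #2 = F2 9F BB 8A.
Offset 7: leading byte 0xF3 = 11110011 → 4-byte char #3 = F3 B9 A7 8F.
Offset 11: leading byte 0xF1 = 11110001 → 4-byte char #4 = F1 B4 93 91.
Offset 15: leading byte 0xCD = 11001101 → 2-byte char #5 = CD A3.
Offset 17: leading byte 0xEF = 11101111 → 3-byte char #6 = EF A5 A7.
Leading byte 0xEF = 11101111 matches 1110xxxx → 3-byte sequence.
Byte 1: 0xEF = 11101111, payload 1111 (4 bits).
Byte 2: 0xA5 = 10100101 (10xxxxxx ✓), payload 100101.
Byte 3: 0xA7 = 10100111 (10xxxxxx ✓), payload 100111.
Concatenate: 1111100101100111 = 0xF967 (16 bits → U+F967).

U+F967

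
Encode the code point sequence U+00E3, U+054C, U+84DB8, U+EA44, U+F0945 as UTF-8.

U+00E3: 2-byte form → C3 A3.
U+054C: 2-byte form → D5 8C.
U+84DB8: 4-byte form → F2 84 B6 B8.
U+EA44: 3-byte form → EE A9 84.
U+F0945: 4-byte form → F3 B0 A5 85.
Concatenated (15 bytes): C3 A3 D5 8C F2 84 B6 B8 EE A9 84 F3 B0 A5 85.

C3 A3 D5 8C F2 84 B6 B8 EE A9 84 F3 B0 A5 85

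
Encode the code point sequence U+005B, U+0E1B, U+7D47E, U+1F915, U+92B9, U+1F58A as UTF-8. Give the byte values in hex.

U+005B: 1-byte form → 5B.
U+0E1B: 3-byte form → E0 B8 9B.
U+7D47E: 4-byte form → F1 BD 91 BE.
U+1F915: 4-byte form → F0 9F A4 95.
U+92B9: 3-byte form → E9 8A B9.
U+1F58A: 4-byte form → F0 9F 96 8A.
Concatenated (19 bytes): 5B E0 B8 9B F1 BD 91 BE F0 9F A4 95 E9 8A B9 F0 9F 96 8A.

5B E0 B8 9B F1 BD 91 BE F0 9F A4 95 E9 8A B9 F0 9F 96 8A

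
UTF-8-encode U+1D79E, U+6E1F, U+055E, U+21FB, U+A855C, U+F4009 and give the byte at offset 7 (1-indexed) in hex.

0x9F

1-indexed offset 7 is 0-indexed offset 6.
U+1D79E → 4-byte form F0 9D 9E 9E at offsets 0–3.
U+6E1F → 3-byte form E6 B8 9F at offsets 4–6.
Offset 6 falls in char 2's range; it's byte 3 of E6 B8 9F = 0x9F.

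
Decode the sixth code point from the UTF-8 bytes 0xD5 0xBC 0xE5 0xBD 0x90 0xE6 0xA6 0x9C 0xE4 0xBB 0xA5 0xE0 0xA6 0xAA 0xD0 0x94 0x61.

U+0414

Offset 0: leading byte 0xD5 = 11010101 → 2-byte char #1 = D5 BC.
Offset 2: leading byte 0xE5 = 11100101 → 3-byte char #2 = E5 BD 90.
Offset 5: leading byte 0xE6 = 11100110 → 3-byte char #3 = E6 A6 9C.
Offset 8: leading byte 0xE4 = 11100100 → 3-byte char #4 = E4 BB A5.
Offset 11: leading byte 0xE0 = 11100000 → 3-byte char #5 = E0 A6 AA.
Offset 14: leading byte 0xD0 = 11010000 → 2-byte char #6 = D0 94.
Leading byte 0xD0 = 11010000 matches 110xxxxx → 2-byte sequence.
Byte 1: 0xD0 = 11010000, payload 10000 (5 bits).
Byte 2: 0x94 = 10010100 (10xxxxxx ✓), payload 010100.
Concatenate: 10000010100 = 0x414 (11 bits → U+0414).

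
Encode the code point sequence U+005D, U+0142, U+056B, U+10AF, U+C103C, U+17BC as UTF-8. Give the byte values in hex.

5D C5 82 D5 AB E1 82 AF F3 81 80 BC E1 9E BC

U+005D: 1-byte form → 5D.
U+0142: 2-byte form → C5 82.
U+056B: 2-byte form → D5 AB.
U+10AF: 3-byte form → E1 82 AF.
U+C103C: 4-byte form → F3 81 80 BC.
U+17BC: 3-byte form → E1 9E BC.
Concatenated (15 bytes): 5D C5 82 D5 AB E1 82 AF F3 81 80 BC E1 9E BC.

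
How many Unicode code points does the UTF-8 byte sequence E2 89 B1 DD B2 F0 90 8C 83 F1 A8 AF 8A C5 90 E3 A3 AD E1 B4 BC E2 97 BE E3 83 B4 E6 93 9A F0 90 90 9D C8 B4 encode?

Byte at offset 0: 0xE2 = 11100010 → 3-byte char (#1). Advance 3.
Byte at offset 3: 0xDD = 11011101 → 2-byte char (#2). Advance 2.
Byte at offset 5: 0xF0 = 11110000 → 4-byte char (#3). Advance 4.
Byte at offset 9: 0xF1 = 11110001 → 4-byte char (#4). Advance 4.
Byte at offset 13: 0xC5 = 11000101 → 2-byte char (#5). Advance 2.
Byte at offset 15: 0xE3 = 11100011 → 3-byte char (#6). Advance 3.
Byte at offset 18: 0xE1 = 11100001 → 3-byte char (#7). Advance 3.
Byte at offset 21: 0xE2 = 11100010 → 3-byte char (#8). Advance 3.
Byte at offset 24: 0xE3 = 11100011 → 3-byte char (#9). Advance 3.
Byte at offset 27: 0xE6 = 11100110 → 3-byte char (#10). Advance 3.
Byte at offset 30: 0xF0 = 11110000 → 4-byte char (#11). Advance 4.
Byte at offset 34: 0xC8 = 11001000 → 2-byte char (#12). Advance 2.
Reached end at offset 36 after 12 code points.

12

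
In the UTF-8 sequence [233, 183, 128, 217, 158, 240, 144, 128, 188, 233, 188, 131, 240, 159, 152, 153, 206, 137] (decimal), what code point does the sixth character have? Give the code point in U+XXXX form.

U+0389

Offset 0: leading byte 0xE9 = 11101001 → 3-byte char #1 = E9 B7 80.
Offset 3: leading byte 0xD9 = 11011001 → 2-byte char #2 = D9 9E.
Offset 5: leading byte 0xF0 = 11110000 → 4-byte char #3 = F0 90 80 BC.
Offset 9: leading byte 0xE9 = 11101001 → 3-byte char #4 = E9 BC 83.
Offset 12: leading byte 0xF0 = 11110000 → 4-byte char #5 = F0 9F 98 99.
Offset 16: leading byte 0xCE = 11001110 → 2-byte char #6 = CE 89.
Leading byte 0xCE = 11001110 matches 110xxxxx → 2-byte sequence.
Byte 1: 0xCE = 11001110, payload 01110 (5 bits).
Byte 2: 0x89 = 10001001 (10xxxxxx ✓), payload 001001.
Concatenate: 01110001001 = 0x389 (11 bits → U+0389).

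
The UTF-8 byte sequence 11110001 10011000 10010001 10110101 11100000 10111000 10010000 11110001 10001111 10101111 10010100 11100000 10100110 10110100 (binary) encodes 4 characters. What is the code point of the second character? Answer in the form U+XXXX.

U+0E10

Offset 0: leading byte 0xF1 = 11110001 → 4-byte char #1 = F1 98 91 B5.
Offset 4: leading byte 0xE0 = 11100000 → 3-byte char #2 = E0 B8 90.
Leading byte 0xE0 = 11100000 matches 1110xxxx → 3-byte sequence.
Byte 1: 0xE0 = 11100000, payload 0000 (4 bits).
Byte 2: 0xB8 = 10111000 (10xxxxxx ✓), payload 111000.
Byte 3: 0x90 = 10010000 (10xxxxxx ✓), payload 010000.
Concatenate: 0000111000010000 = 0xE10 (16 bits → U+0E10).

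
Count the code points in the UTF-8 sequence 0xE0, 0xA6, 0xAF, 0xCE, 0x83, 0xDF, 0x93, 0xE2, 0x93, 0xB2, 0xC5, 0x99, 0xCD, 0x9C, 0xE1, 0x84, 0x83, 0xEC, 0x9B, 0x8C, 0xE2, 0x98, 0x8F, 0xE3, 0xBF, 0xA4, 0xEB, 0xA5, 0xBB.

Byte at offset 0: 0xE0 = 11100000 → 3-byte char (#1). Advance 3.
Byte at offset 3: 0xCE = 11001110 → 2-byte char (#2). Advance 2.
Byte at offset 5: 0xDF = 11011111 → 2-byte char (#3). Advance 2.
Byte at offset 7: 0xE2 = 11100010 → 3-byte char (#4). Advance 3.
Byte at offset 10: 0xC5 = 11000101 → 2-byte char (#5). Advance 2.
Byte at offset 12: 0xCD = 11001101 → 2-byte char (#6). Advance 2.
Byte at offset 14: 0xE1 = 11100001 → 3-byte char (#7). Advance 3.
Byte at offset 17: 0xEC = 11101100 → 3-byte char (#8). Advance 3.
Byte at offset 20: 0xE2 = 11100010 → 3-byte char (#9). Advance 3.
Byte at offset 23: 0xE3 = 11100011 → 3-byte char (#10). Advance 3.
Byte at offset 26: 0xEB = 11101011 → 3-byte char (#11). Advance 3.
Reached end at offset 29 after 11 code points.

11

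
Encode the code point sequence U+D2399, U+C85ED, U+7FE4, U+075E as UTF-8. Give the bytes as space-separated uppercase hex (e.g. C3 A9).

U+D2399: 4-byte form → F3 92 8E 99.
U+C85ED: 4-byte form → F3 88 97 AD.
U+7FE4: 3-byte form → E7 BF A4.
U+075E: 2-byte form → DD 9E.
Concatenated (13 bytes): F3 92 8E 99 F3 88 97 AD E7 BF A4 DD 9E.

F3 92 8E 99 F3 88 97 AD E7 BF A4 DD 9E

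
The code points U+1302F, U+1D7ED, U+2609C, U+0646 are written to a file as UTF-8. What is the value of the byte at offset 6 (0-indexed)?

U+1302F → 4-byte form F0 93 80 AF at offsets 0–3.
U+1D7ED → 4-byte form F0 9D 9F AD at offsets 4–7.
Offset 6 falls in char 2's range; it's byte 3 of F0 9D 9F AD = 0x9F.

0x9F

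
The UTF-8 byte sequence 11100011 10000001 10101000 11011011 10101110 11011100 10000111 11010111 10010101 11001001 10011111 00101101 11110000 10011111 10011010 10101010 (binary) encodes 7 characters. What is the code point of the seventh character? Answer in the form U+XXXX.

U+1F6AA

Offset 0: leading byte 0xE3 = 11100011 → 3-byte char #1 = E3 81 A8.
Offset 3: leading byte 0xDB = 11011011 → 2-byte char #2 = DB AE.
Offset 5: leading byte 0xDC = 11011100 → 2-byte char #3 = DC 87.
Offset 7: leading byte 0xD7 = 11010111 → 2-byte char #4 = D7 95.
Offset 9: leading byte 0xC9 = 11001001 → 2-byte char #5 = C9 9F.
Offset 11: leading byte 0x2D = 00101101 → 1-byte char #6 = 2D.
Offset 12: leading byte 0xF0 = 11110000 → 4-byte char #7 = F0 9F 9A AA.
Leading byte 0xF0 = 11110000 matches 11110xxx → 4-byte sequence.
Byte 1: 0xF0 = 11110000, payload 000 (3 bits).
Byte 2: 0x9F = 10011111 (10xxxxxx ✓), payload 011111.
Byte 3: 0x9A = 10011010 (10xxxxxx ✓), payload 011010.
Byte 4: 0xAA = 10101010 (10xxxxxx ✓), payload 101010.
Concatenate: 000011111011010101010 = 0x1F6AA (21 bits → U+1F6AA).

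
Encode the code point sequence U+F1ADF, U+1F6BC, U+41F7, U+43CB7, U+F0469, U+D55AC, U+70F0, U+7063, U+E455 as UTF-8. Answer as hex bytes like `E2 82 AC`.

U+F1ADF: 4-byte form → F3 B1 AB 9F.
U+1F6BC: 4-byte form → F0 9F 9A BC.
U+41F7: 3-byte form → E4 87 B7.
U+43CB7: 4-byte form → F1 83 B2 B7.
U+F0469: 4-byte form → F3 B0 91 A9.
U+D55AC: 4-byte form → F3 95 96 AC.
U+70F0: 3-byte form → E7 83 B0.
U+7063: 3-byte form → E7 81 A3.
U+E455: 3-byte form → EE 91 95.
Concatenated (32 bytes): F3 B1 AB 9F F0 9F 9A BC E4 87 B7 F1 83 B2 B7 F3 B0 91 A9 F3 95 96 AC E7 83 B0 E7 81 A3 EE 91 95.

F3 B1 AB 9F F0 9F 9A BC E4 87 B7 F1 83 B2 B7 F3 B0 91 A9 F3 95 96 AC E7 83 B0 E7 81 A3 EE 91 95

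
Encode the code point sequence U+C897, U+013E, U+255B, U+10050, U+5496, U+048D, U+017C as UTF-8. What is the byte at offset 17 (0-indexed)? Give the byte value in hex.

0xC5

U+C897 → 3-byte form EC A2 97 at offsets 0–2.
U+013E → 2-byte form C4 BE at offsets 3–4.
U+255B → 3-byte form E2 95 9B at offsets 5–7.
U+10050 → 4-byte form F0 90 81 90 at offsets 8–11.
U+5496 → 3-byte form E5 92 96 at offsets 12–14.
U+048D → 2-byte form D2 8D at offsets 15–16.
U+017C → 2-byte form C5 BC at offsets 17–18.
Offset 17 falls in char 7's range; it's byte 1 of C5 BC = 0xC5.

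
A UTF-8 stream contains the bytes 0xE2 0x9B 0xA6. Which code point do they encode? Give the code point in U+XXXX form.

U+26E6

Leading byte 0xE2 = 11100010 matches 1110xxxx → 3-byte sequence.
Byte 1: 0xE2 = 11100010, payload 0010 (4 bits).
Byte 2: 0x9B = 10011011 (10xxxxxx ✓), payload 011011.
Byte 3: 0xA6 = 10100110 (10xxxxxx ✓), payload 100110.
Concatenate: 0010011011100110 = 0x26E6 (16 bits → U+26E6).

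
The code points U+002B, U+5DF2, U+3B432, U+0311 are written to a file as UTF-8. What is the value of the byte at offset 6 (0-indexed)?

U+002B → 1-byte form 2B at offsets 0–0.
U+5DF2 → 3-byte form E5 B7 B2 at offsets 1–3.
U+3B432 → 4-byte form F0 BB 90 B2 at offsets 4–7.
Offset 6 falls in char 3's range; it's byte 3 of F0 BB 90 B2 = 0x90.

0x90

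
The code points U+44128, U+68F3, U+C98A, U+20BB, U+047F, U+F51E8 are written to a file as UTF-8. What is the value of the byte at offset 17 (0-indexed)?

0x87

U+44128 → 4-byte form F1 84 84 A8 at offsets 0–3.
U+68F3 → 3-byte form E6 A3 B3 at offsets 4–6.
U+C98A → 3-byte form EC A6 8A at offsets 7–9.
U+20BB → 3-byte form E2 82 BB at offsets 10–12.
U+047F → 2-byte form D1 BF at offsets 13–14.
U+F51E8 → 4-byte form F3 B5 87 A8 at offsets 15–18.
Offset 17 falls in char 6's range; it's byte 3 of F3 B5 87 A8 = 0x87.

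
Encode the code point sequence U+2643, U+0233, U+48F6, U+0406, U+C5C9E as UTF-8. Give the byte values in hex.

E2 99 83 C8 B3 E4 A3 B6 D0 86 F3 85 B2 9E

U+2643: 3-byte form → E2 99 83.
U+0233: 2-byte form → C8 B3.
U+48F6: 3-byte form → E4 A3 B6.
U+0406: 2-byte form → D0 86.
U+C5C9E: 4-byte form → F3 85 B2 9E.
Concatenated (14 bytes): E2 99 83 C8 B3 E4 A3 B6 D0 86 F3 85 B2 9E.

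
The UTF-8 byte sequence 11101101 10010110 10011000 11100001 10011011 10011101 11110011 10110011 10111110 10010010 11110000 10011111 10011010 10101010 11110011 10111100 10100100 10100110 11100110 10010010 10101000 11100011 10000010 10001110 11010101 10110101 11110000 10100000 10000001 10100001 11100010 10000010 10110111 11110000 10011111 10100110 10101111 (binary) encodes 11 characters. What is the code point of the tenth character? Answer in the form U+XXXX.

U+20B7

Offset 0: leading byte 0xED = 11101101 → 3-byte char #1 = ED 96 98.
Offset 3: leading byte 0xE1 = 11100001 → 3-byte char #2 = E1 9B 9D.
Offset 6: leading byte 0xF3 = 11110011 → 4-byte char #3 = F3 B3 BE 92.
Offset 10: leading byte 0xF0 = 11110000 → 4-byte char #4 = F0 9F 9A AA.
Offset 14: leading byte 0xF3 = 11110011 → 4-byte char #5 = F3 BC A4 A6.
Offset 18: leading byte 0xE6 = 11100110 → 3-byte char #6 = E6 92 A8.
Offset 21: leading byte 0xE3 = 11100011 → 3-byte char #7 = E3 82 8E.
Offset 24: leading byte 0xD5 = 11010101 → 2-byte char #8 = D5 B5.
Offset 26: leading byte 0xF0 = 11110000 → 4-byte char #9 = F0 A0 81 A1.
Offset 30: leading byte 0xE2 = 11100010 → 3-byte char #10 = E2 82 B7.
Leading byte 0xE2 = 11100010 matches 1110xxxx → 3-byte sequence.
Byte 1: 0xE2 = 11100010, payload 0010 (4 bits).
Byte 2: 0x82 = 10000010 (10xxxxxx ✓), payload 000010.
Byte 3: 0xB7 = 10110111 (10xxxxxx ✓), payload 110111.
Concatenate: 0010000010110111 = 0x20B7 (16 bits → U+20B7).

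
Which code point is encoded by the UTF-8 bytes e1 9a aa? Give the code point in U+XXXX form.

Leading byte 0xE1 = 11100001 matches 1110xxxx → 3-byte sequence.
Byte 1: 0xE1 = 11100001, payload 0001 (4 bits).
Byte 2: 0x9A = 10011010 (10xxxxxx ✓), payload 011010.
Byte 3: 0xAA = 10101010 (10xxxxxx ✓), payload 101010.
Concatenate: 0001011010101010 = 0x16AA (16 bits → U+16AA).

U+16AA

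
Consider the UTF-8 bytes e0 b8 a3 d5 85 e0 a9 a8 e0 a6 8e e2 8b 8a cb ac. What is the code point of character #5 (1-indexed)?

U+22CA

Offset 0: leading byte 0xE0 = 11100000 → 3-byte char #1 = E0 B8 A3.
Offset 3: leading byte 0xD5 = 11010101 → 2-byte char #2 = D5 85.
Offset 5: leading byte 0xE0 = 11100000 → 3-byte char #3 = E0 A9 A8.
Offset 8: leading byte 0xE0 = 11100000 → 3-byte char #4 = E0 A6 8E.
Offset 11: leading byte 0xE2 = 11100010 → 3-byte char #5 = E2 8B 8A.
Leading byte 0xE2 = 11100010 matches 1110xxxx → 3-byte sequence.
Byte 1: 0xE2 = 11100010, payload 0010 (4 bits).
Byte 2: 0x8B = 10001011 (10xxxxxx ✓), payload 001011.
Byte 3: 0x8A = 10001010 (10xxxxxx ✓), payload 001010.
Concatenate: 0010001011001010 = 0x22CA (16 bits → U+22CA).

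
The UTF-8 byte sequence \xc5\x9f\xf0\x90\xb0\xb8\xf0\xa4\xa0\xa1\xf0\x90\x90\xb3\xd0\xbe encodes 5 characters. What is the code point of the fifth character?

U+043E

Offset 0: leading byte 0xC5 = 11000101 → 2-byte char #1 = C5 9F.
Offset 2: leading byte 0xF0 = 11110000 → 4-byte char #2 = F0 90 B0 B8.
Offset 6: leading byte 0xF0 = 11110000 → 4-byte char #3 = F0 A4 A0 A1.
Offset 10: leading byte 0xF0 = 11110000 → 4-byte char #4 = F0 90 90 B3.
Offset 14: leading byte 0xD0 = 11010000 → 2-byte char #5 = D0 BE.
Leading byte 0xD0 = 11010000 matches 110xxxxx → 2-byte sequence.
Byte 1: 0xD0 = 11010000, payload 10000 (5 bits).
Byte 2: 0xBE = 10111110 (10xxxxxx ✓), payload 111110.
Concatenate: 10000111110 = 0x43E (11 bits → U+043E).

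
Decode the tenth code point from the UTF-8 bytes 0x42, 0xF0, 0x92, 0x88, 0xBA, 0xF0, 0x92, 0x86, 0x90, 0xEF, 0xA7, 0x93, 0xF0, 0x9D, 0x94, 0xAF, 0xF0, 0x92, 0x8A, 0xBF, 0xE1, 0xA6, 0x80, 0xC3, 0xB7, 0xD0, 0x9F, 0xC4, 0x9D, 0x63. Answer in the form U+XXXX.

U+011D

Offset 0: leading byte 0x42 = 01000010 → 1-byte char #1 = 42.
Offset 1: leading byte 0xF0 = 11110000 → 4-byte char #2 = F0 92 88 BA.
Offset 5: leading byte 0xF0 = 11110000 → 4-byte char #3 = F0 92 86 90.
Offset 9: leading byte 0xEF = 11101111 → 3-byte char #4 = EF A7 93.
Offset 12: leading byte 0xF0 = 11110000 → 4-byte char #5 = F0 9D 94 AF.
Offset 16: leading byte 0xF0 = 11110000 → 4-byte char #6 = F0 92 8A BF.
Offset 20: leading byte 0xE1 = 11100001 → 3-byte char #7 = E1 A6 80.
Offset 23: leading byte 0xC3 = 11000011 → 2-byte char #8 = C3 B7.
Offset 25: leading byte 0xD0 = 11010000 → 2-byte char #9 = D0 9F.
Offset 27: leading byte 0xC4 = 11000100 → 2-byte char #10 = C4 9D.
Leading byte 0xC4 = 11000100 matches 110xxxxx → 2-byte sequence.
Byte 1: 0xC4 = 11000100, payload 00100 (5 bits).
Byte 2: 0x9D = 10011101 (10xxxxxx ✓), payload 011101.
Concatenate: 00100011101 = 0x11D (11 bits → U+011D).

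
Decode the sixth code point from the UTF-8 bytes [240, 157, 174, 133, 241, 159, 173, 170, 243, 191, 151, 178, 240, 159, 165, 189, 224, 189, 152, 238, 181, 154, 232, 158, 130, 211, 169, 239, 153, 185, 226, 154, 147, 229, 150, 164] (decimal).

U+ED5A

Offset 0: leading byte 0xF0 = 11110000 → 4-byte char #1 = F0 9D AE 85.
Offset 4: leading byte 0xF1 = 11110001 → 4-byte char #2 = F1 9F AD AA.
Offset 8: leading byte 0xF3 = 11110011 → 4-byte char #3 = F3 BF 97 B2.
Offset 12: leading byte 0xF0 = 11110000 → 4-byte char #4 = F0 9F A5 BD.
Offset 16: leading byte 0xE0 = 11100000 → 3-byte char #5 = E0 BD 98.
Offset 19: leading byte 0xEE = 11101110 → 3-byte char #6 = EE B5 9A.
Leading byte 0xEE = 11101110 matches 1110xxxx → 3-byte sequence.
Byte 1: 0xEE = 11101110, payload 1110 (4 bits).
Byte 2: 0xB5 = 10110101 (10xxxxxx ✓), payload 110101.
Byte 3: 0x9A = 10011010 (10xxxxxx ✓), payload 011010.
Concatenate: 1110110101011010 = 0xED5A (16 bits → U+ED5A).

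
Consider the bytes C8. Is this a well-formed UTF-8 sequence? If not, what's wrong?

Leading byte 0xC8 = 11001000 → 2-byte form, but only 1 byte is present.

invalid (sequence truncated)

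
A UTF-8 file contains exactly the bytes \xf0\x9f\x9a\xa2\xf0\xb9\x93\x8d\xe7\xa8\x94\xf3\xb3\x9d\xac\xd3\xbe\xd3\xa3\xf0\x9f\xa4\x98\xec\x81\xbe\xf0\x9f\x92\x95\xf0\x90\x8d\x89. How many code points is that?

10

Byte at offset 0: 0xF0 = 11110000 → 4-byte char (#1). Advance 4.
Byte at offset 4: 0xF0 = 11110000 → 4-byte char (#2). Advance 4.
Byte at offset 8: 0xE7 = 11100111 → 3-byte char (#3). Advance 3.
Byte at offset 11: 0xF3 = 11110011 → 4-byte char (#4). Advance 4.
Byte at offset 15: 0xD3 = 11010011 → 2-byte char (#5). Advance 2.
Byte at offset 17: 0xD3 = 11010011 → 2-byte char (#6). Advance 2.
Byte at offset 19: 0xF0 = 11110000 → 4-byte char (#7). Advance 4.
Byte at offset 23: 0xEC = 11101100 → 3-byte char (#8). Advance 3.
Byte at offset 26: 0xF0 = 11110000 → 4-byte char (#9). Advance 4.
Byte at offset 30: 0xF0 = 11110000 → 4-byte char (#10). Advance 4.
Reached end at offset 34 after 10 code points.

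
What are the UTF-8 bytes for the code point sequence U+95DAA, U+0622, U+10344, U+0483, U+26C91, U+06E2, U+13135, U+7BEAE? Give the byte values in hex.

U+95DAA: 4-byte form → F2 95 B6 AA.
U+0622: 2-byte form → D8 A2.
U+10344: 4-byte form → F0 90 8D 84.
U+0483: 2-byte form → D2 83.
U+26C91: 4-byte form → F0 A6 B2 91.
U+06E2: 2-byte form → DB A2.
U+13135: 4-byte form → F0 93 84 B5.
U+7BEAE: 4-byte form → F1 BB BA AE.
Concatenated (26 bytes): F2 95 B6 AA D8 A2 F0 90 8D 84 D2 83 F0 A6 B2 91 DB A2 F0 93 84 B5 F1 BB BA AE.

F2 95 B6 AA D8 A2 F0 90 8D 84 D2 83 F0 A6 B2 91 DB A2 F0 93 84 B5 F1 BB BA AE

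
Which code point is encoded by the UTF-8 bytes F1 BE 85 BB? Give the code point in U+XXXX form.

Leading byte 0xF1 = 11110001 matches 11110xxx → 4-byte sequence.
Byte 1: 0xF1 = 11110001, payload 001 (3 bits).
Byte 2: 0xBE = 10111110 (10xxxxxx ✓), payload 111110.
Byte 3: 0x85 = 10000101 (10xxxxxx ✓), payload 000101.
Byte 4: 0xBB = 10111011 (10xxxxxx ✓), payload 111011.
Concatenate: 001111110000101111011 = 0x7E17B (21 bits → U+7E17B).

U+7E17B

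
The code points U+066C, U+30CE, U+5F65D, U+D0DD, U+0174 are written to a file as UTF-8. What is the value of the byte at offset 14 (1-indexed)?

1-indexed offset 14 is 0-indexed offset 13.
U+066C → 2-byte form D9 AC at offsets 0–1.
U+30CE → 3-byte form E3 83 8E at offsets 2–4.
U+5F65D → 4-byte form F1 9F 99 9D at offsets 5–8.
U+D0DD → 3-byte form ED 83 9D at offsets 9–11.
U+0174 → 2-byte form C5 B4 at offsets 12–13.
Offset 13 falls in char 5's range; it's byte 2 of C5 B4 = 0xB4.

0xB4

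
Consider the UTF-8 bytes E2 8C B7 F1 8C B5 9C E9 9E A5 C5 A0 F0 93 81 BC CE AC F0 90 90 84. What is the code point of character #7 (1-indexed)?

U+10404

Offset 0: leading byte 0xE2 = 11100010 → 3-byte char #1 = E2 8C B7.
Offset 3: leading byte 0xF1 = 11110001 → 4-byte char #2 = F1 8C B5 9C.
Offset 7: leading byte 0xE9 = 11101001 → 3-byte char #3 = E9 9E A5.
Offset 10: leading byte 0xC5 = 11000101 → 2-byte char #4 = C5 A0.
Offset 12: leading byte 0xF0 = 11110000 → 4-byte char #5 = F0 93 81 BC.
Offset 16: leading byte 0xCE = 11001110 → 2-byte char #6 = CE AC.
Offset 18: leading byte 0xF0 = 11110000 → 4-byte char #7 = F0 90 90 84.
Leading byte 0xF0 = 11110000 matches 11110xxx → 4-byte sequence.
Byte 1: 0xF0 = 11110000, payload 000 (3 bits).
Byte 2: 0x90 = 10010000 (10xxxxxx ✓), payload 010000.
Byte 3: 0x90 = 10010000 (10xxxxxx ✓), payload 010000.
Byte 4: 0x84 = 10000100 (10xxxxxx ✓), payload 000100.
Concatenate: 000010000010000000100 = 0x10404 (21 bits → U+10404).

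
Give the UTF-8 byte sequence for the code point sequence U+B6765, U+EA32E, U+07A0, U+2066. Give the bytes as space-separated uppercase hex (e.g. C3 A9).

F2 B6 9D A5 F3 AA 8C AE DE A0 E2 81 A6

U+B6765: 4-byte form → F2 B6 9D A5.
U+EA32E: 4-byte form → F3 AA 8C AE.
U+07A0: 2-byte form → DE A0.
U+2066: 3-byte form → E2 81 A6.
Concatenated (13 bytes): F2 B6 9D A5 F3 AA 8C AE DE A0 E2 81 A6.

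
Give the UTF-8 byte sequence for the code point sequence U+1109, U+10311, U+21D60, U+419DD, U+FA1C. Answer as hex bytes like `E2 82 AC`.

U+1109: 3-byte form → E1 84 89.
U+10311: 4-byte form → F0 90 8C 91.
U+21D60: 4-byte form → F0 A1 B5 A0.
U+419DD: 4-byte form → F1 81 A7 9D.
U+FA1C: 3-byte form → EF A8 9C.
Concatenated (18 bytes): E1 84 89 F0 90 8C 91 F0 A1 B5 A0 F1 81 A7 9D EF A8 9C.

E1 84 89 F0 90 8C 91 F0 A1 B5 A0 F1 81 A7 9D EF A8 9C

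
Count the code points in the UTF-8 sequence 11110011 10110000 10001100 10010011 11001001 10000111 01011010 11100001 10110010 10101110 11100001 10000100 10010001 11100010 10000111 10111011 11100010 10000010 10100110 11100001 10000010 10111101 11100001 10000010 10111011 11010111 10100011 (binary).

Byte at offset 0: 0xF3 = 11110011 → 4-byte char (#1). Advance 4.
Byte at offset 4: 0xC9 = 11001001 → 2-byte char (#2). Advance 2.
Byte at offset 6: 0x5A = 01011010 → 1-byte char (#3). Advance 1.
Byte at offset 7: 0xE1 = 11100001 → 3-byte char (#4). Advance 3.
Byte at offset 10: 0xE1 = 11100001 → 3-byte char (#5). Advance 3.
Byte at offset 13: 0xE2 = 11100010 → 3-byte char (#6). Advance 3.
Byte at offset 16: 0xE2 = 11100010 → 3-byte char (#7). Advance 3.
Byte at offset 19: 0xE1 = 11100001 → 3-byte char (#8). Advance 3.
Byte at offset 22: 0xE1 = 11100001 → 3-byte char (#9). Advance 3.
Byte at offset 25: 0xD7 = 11010111 → 2-byte char (#10). Advance 2.
Reached end at offset 27 after 10 code points.

10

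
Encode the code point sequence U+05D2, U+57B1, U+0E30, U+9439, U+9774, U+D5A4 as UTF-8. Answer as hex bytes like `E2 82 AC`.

D7 92 E5 9E B1 E0 B8 B0 E9 90 B9 E9 9D B4 ED 96 A4

U+05D2: 2-byte form → D7 92.
U+57B1: 3-byte form → E5 9E B1.
U+0E30: 3-byte form → E0 B8 B0.
U+9439: 3-byte form → E9 90 B9.
U+9774: 3-byte form → E9 9D B4.
U+D5A4: 3-byte form → ED 96 A4.
Concatenated (17 bytes): D7 92 E5 9E B1 E0 B8 B0 E9 90 B9 E9 9D B4 ED 96 A4.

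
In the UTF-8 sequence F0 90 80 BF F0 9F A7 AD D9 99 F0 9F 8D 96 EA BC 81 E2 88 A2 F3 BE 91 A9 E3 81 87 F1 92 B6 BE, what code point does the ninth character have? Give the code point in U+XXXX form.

Offset 0: leading byte 0xF0 = 11110000 → 4-byte char #1 = F0 90 80 BF.
Offset 4: leading byte 0xF0 = 11110000 → 4-byte char #2 = F0 9F A7 AD.
Offset 8: leading byte 0xD9 = 11011001 → 2-byte char #3 = D9 99.
Offset 10: leading byte 0xF0 = 11110000 → 4-byte char #4 = F0 9F 8D 96.
Offset 14: leading byte 0xEA = 11101010 → 3-byte char #5 = EA BC 81.
Offset 17: leading byte 0xE2 = 11100010 → 3-byte char #6 = E2 88 A2.
Offset 20: leading byte 0xF3 = 11110011 → 4-byte char #7 = F3 BE 91 A9.
Offset 24: leading byte 0xE3 = 11100011 → 3-byte char #8 = E3 81 87.
Offset 27: leading byte 0xF1 = 11110001 → 4-byte char #9 = F1 92 B6 BE.
Leading byte 0xF1 = 11110001 matches 11110xxx → 4-byte sequence.
Byte 1: 0xF1 = 11110001, payload 001 (3 bits).
Byte 2: 0x92 = 10010010 (10xxxxxx ✓), payload 010010.
Byte 3: 0xB6 = 10110110 (10xxxxxx ✓), payload 110110.
Byte 4: 0xBE = 10111110 (10xxxxxx ✓), payload 111110.
Concatenate: 001010010110110111110 = 0x52DBE (21 bits → U+52DBE).

U+52DBE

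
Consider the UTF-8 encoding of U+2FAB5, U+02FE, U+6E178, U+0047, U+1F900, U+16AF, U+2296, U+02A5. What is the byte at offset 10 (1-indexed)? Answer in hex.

1-indexed offset 10 is 0-indexed offset 9.
U+2FAB5 → 4-byte form F0 AF AA B5 at offsets 0–3.
U+02FE → 2-byte form CB BE at offsets 4–5.
U+6E178 → 4-byte form F1 AE 85 B8 at offsets 6–9.
Offset 9 falls in char 3's range; it's byte 4 of F1 AE 85 B8 = 0xB8.

0xB8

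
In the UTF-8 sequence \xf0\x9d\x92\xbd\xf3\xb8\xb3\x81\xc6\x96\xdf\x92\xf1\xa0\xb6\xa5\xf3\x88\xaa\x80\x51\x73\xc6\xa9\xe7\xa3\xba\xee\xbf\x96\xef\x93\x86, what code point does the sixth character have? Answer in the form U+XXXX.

U+C8A80

Offset 0: leading byte 0xF0 = 11110000 → 4-byte char #1 = F0 9D 92 BD.
Offset 4: leading byte 0xF3 = 11110011 → 4-byte char #2 = F3 B8 B3 81.
Offset 8: leading byte 0xC6 = 11000110 → 2-byte char #3 = C6 96.
Offset 10: leading byte 0xDF = 11011111 → 2-byte char #4 = DF 92.
Offset 12: leading byte 0xF1 = 11110001 → 4-byte char #5 = F1 A0 B6 A5.
Offset 16: leading byte 0xF3 = 11110011 → 4-byte char #6 = F3 88 AA 80.
Leading byte 0xF3 = 11110011 matches 11110xxx → 4-byte sequence.
Byte 1: 0xF3 = 11110011, payload 011 (3 bits).
Byte 2: 0x88 = 10001000 (10xxxxxx ✓), payload 001000.
Byte 3: 0xAA = 10101010 (10xxxxxx ✓), payload 101010.
Byte 4: 0x80 = 10000000 (10xxxxxx ✓), payload 000000.
Concatenate: 011001000101010000000 = 0xC8A80 (21 bits → U+C8A80).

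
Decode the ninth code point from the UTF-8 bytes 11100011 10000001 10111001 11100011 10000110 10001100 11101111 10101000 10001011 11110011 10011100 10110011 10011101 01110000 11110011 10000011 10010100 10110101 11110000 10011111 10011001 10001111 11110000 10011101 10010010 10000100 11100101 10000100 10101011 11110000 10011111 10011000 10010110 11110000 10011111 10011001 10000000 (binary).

Offset 0: leading byte 0xE3 = 11100011 → 3-byte char #1 = E3 81 B9.
Offset 3: leading byte 0xE3 = 11100011 → 3-byte char #2 = E3 86 8C.
Offset 6: leading byte 0xEF = 11101111 → 3-byte char #3 = EF A8 8B.
Offset 9: leading byte 0xF3 = 11110011 → 4-byte char #4 = F3 9C B3 9D.
Offset 13: leading byte 0x70 = 01110000 → 1-byte char #5 = 70.
Offset 14: leading byte 0xF3 = 11110011 → 4-byte char #6 = F3 83 94 B5.
Offset 18: leading byte 0xF0 = 11110000 → 4-byte char #7 = F0 9F 99 8F.
Offset 22: leading byte 0xF0 = 11110000 → 4-byte char #8 = F0 9D 92 84.
Offset 26: leading byte 0xE5 = 11100101 → 3-byte char #9 = E5 84 AB.
Leading byte 0xE5 = 11100101 matches 1110xxxx → 3-byte sequence.
Byte 1: 0xE5 = 11100101, payload 0101 (4 bits).
Byte 2: 0x84 = 10000100 (10xxxxxx ✓), payload 000100.
Byte 3: 0xAB = 10101011 (10xxxxxx ✓), payload 101011.
Concatenate: 0101000100101011 = 0x512B (16 bits → U+512B).

U+512B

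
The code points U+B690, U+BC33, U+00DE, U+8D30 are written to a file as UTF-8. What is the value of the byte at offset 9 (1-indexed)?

1-indexed offset 9 is 0-indexed offset 8.
U+B690 → 3-byte form EB 9A 90 at offsets 0–2.
U+BC33 → 3-byte form EB B0 B3 at offsets 3–5.
U+00DE → 2-byte form C3 9E at offsets 6–7.
U+8D30 → 3-byte form E8 B4 B0 at offsets 8–10.
Offset 8 falls in char 4's range; it's byte 1 of E8 B4 B0 = 0xE8.

0xE8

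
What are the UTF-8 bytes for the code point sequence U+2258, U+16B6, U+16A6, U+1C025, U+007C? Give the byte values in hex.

U+2258: 3-byte form → E2 89 98.
U+16B6: 3-byte form → E1 9A B6.
U+16A6: 3-byte form → E1 9A A6.
U+1C025: 4-byte form → F0 9C 80 A5.
U+007C: 1-byte form → 7C.
Concatenated (14 bytes): E2 89 98 E1 9A B6 E1 9A A6 F0 9C 80 A5 7C.

E2 89 98 E1 9A B6 E1 9A A6 F0 9C 80 A5 7C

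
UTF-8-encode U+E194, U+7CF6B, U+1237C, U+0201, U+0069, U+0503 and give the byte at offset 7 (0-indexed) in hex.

0xF0

U+E194 → 3-byte form EE 86 94 at offsets 0–2.
U+7CF6B → 4-byte form F1 BC BD AB at offsets 3–6.
U+1237C → 4-byte form F0 92 8D BC at offsets 7–10.
Offset 7 falls in char 3's range; it's byte 1 of F0 92 8D BC = 0xF0.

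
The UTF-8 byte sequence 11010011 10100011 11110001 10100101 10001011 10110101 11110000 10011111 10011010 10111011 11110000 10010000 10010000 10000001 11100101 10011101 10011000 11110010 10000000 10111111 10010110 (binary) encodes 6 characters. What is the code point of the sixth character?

Offset 0: leading byte 0xD3 = 11010011 → 2-byte char #1 = D3 A3.
Offset 2: leading byte 0xF1 = 11110001 → 4-byte char #2 = F1 A5 8B B5.
Offset 6: leading byte 0xF0 = 11110000 → 4-byte char #3 = F0 9F 9A BB.
Offset 10: leading byte 0xF0 = 11110000 → 4-byte char #4 = F0 90 90 81.
Offset 14: leading byte 0xE5 = 11100101 → 3-byte char #5 = E5 9D 98.
Offset 17: leading byte 0xF2 = 11110010 → 4-byte char #6 = F2 80 BF 96.
Leading byte 0xF2 = 11110010 matches 11110xxx → 4-byte sequence.
Byte 1: 0xF2 = 11110010, payload 010 (3 bits).
Byte 2: 0x80 = 10000000 (10xxxxxx ✓), payload 000000.
Byte 3: 0xBF = 10111111 (10xxxxxx ✓), payload 111111.
Byte 4: 0x96 = 10010110 (10xxxxxx ✓), payload 010110.
Concatenate: 010000000111111010110 = 0x80FD6 (21 bits → U+80FD6).

U+80FD6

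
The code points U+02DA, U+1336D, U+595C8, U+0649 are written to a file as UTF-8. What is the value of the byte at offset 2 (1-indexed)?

0x9A

1-indexed offset 2 is 0-indexed offset 1.
U+02DA → 2-byte form CB 9A at offsets 0–1.
Offset 1 falls in char 1's range; it's byte 2 of CB 9A = 0x9A.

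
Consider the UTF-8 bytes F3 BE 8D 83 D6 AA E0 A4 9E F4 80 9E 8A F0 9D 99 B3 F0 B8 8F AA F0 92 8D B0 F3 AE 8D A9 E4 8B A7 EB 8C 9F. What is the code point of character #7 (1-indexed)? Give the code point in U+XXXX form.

U+12370

Offset 0: leading byte 0xF3 = 11110011 → 4-byte char #1 = F3 BE 8D 83.
Offset 4: leading byte 0xD6 = 11010110 → 2-byte char #2 = D6 AA.
Offset 6: leading byte 0xE0 = 11100000 → 3-byte char #3 = E0 A4 9E.
Offset 9: leading byte 0xF4 = 11110100 → 4-byte char #4 = F4 80 9E 8A.
Offset 13: leading byte 0xF0 = 11110000 → 4-byte char #5 = F0 9D 99 B3.
Offset 17: leading byte 0xF0 = 11110000 → 4-byte char #6 = F0 B8 8F AA.
Offset 21: leading byte 0xF0 = 11110000 → 4-byte char #7 = F0 92 8D B0.
Leading byte 0xF0 = 11110000 matches 11110xxx → 4-byte sequence.
Byte 1: 0xF0 = 11110000, payload 000 (3 bits).
Byte 2: 0x92 = 10010010 (10xxxxxx ✓), payload 010010.
Byte 3: 0x8D = 10001101 (10xxxxxx ✓), payload 001101.
Byte 4: 0xB0 = 10110000 (10xxxxxx ✓), payload 110000.
Concatenate: 000010010001101110000 = 0x12370 (21 bits → U+12370).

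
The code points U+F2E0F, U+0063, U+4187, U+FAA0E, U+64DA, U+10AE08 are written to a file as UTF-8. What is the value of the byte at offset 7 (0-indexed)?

0x87

U+F2E0F → 4-byte form F3 B2 B8 8F at offsets 0–3.
U+0063 → 1-byte form 63 at offsets 4–4.
U+4187 → 3-byte form E4 86 87 at offsets 5–7.
Offset 7 falls in char 3's range; it's byte 3 of E4 86 87 = 0x87.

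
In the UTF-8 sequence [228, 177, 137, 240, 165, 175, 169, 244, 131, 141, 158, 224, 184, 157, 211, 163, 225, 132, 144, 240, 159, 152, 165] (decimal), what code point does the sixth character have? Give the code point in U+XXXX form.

U+1110

Offset 0: leading byte 0xE4 = 11100100 → 3-byte char #1 = E4 B1 89.
Offset 3: leading byte 0xF0 = 11110000 → 4-byte char #2 = F0 A5 AF A9.
Offset 7: leading byte 0xF4 = 11110100 → 4-byte char #3 = F4 83 8D 9E.
Offset 11: leading byte 0xE0 = 11100000 → 3-byte char #4 = E0 B8 9D.
Offset 14: leading byte 0xD3 = 11010011 → 2-byte char #5 = D3 A3.
Offset 16: leading byte 0xE1 = 11100001 → 3-byte char #6 = E1 84 90.
Leading byte 0xE1 = 11100001 matches 1110xxxx → 3-byte sequence.
Byte 1: 0xE1 = 11100001, payload 0001 (4 bits).
Byte 2: 0x84 = 10000100 (10xxxxxx ✓), payload 000100.
Byte 3: 0x90 = 10010000 (10xxxxxx ✓), payload 010000.
Concatenate: 0001000100010000 = 0x1110 (16 bits → U+1110).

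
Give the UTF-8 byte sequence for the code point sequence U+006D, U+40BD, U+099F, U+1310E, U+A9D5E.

U+006D: 1-byte form → 6D.
U+40BD: 3-byte form → E4 82 BD.
U+099F: 3-byte form → E0 A6 9F.
U+1310E: 4-byte form → F0 93 84 8E.
U+A9D5E: 4-byte form → F2 A9 B5 9E.
Concatenated (15 bytes): 6D E4 82 BD E0 A6 9F F0 93 84 8E F2 A9 B5 9E.

6D E4 82 BD E0 A6 9F F0 93 84 8E F2 A9 B5 9E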